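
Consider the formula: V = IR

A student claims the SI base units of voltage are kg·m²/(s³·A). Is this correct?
Units of each symbol in V = IR:
  I (current): A
  R (resistance, in ohms): kg·m²/(s³·A²)

Multiplying the contributions: [A] · [kg·m²/(s³·A²)]
Adding exponents of each base unit: kg: 1, m: 2, s: -3, A: -1
SI base units of voltage: kg·m²/(s³·A)

The claimed units kg·m²/(s³·A) match the derived units, so the claim is correct.

Answer: Yes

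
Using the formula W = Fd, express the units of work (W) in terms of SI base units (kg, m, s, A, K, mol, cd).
Units of each symbol in W = Fd:
  F (force): kg·m/s²
  d (displacement): m

Multiplying the contributions: [kg·m/s²] · [m]
Adding exponents of each base unit: kg: 1, m: 2, s: -2
SI base units of work: kg·m²/s²

Answer: kg·m²/s²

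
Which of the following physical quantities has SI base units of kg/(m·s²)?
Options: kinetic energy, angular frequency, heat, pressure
Checking the SI base units of each option:
  kinetic energy (E = ½mv²): kg·m²/s²  ✗
  angular frequency (ω = 2πf): 1/s  ✗
  heat (Q = mcΔT): kg·m²/s²  ✗
  pressure (P = F/A): kg/(m·s²)  ✓ matches

Only pressure has units kg/(m·s²).

Answer: pressure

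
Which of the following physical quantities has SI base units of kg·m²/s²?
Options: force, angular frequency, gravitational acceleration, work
Checking the SI base units of each option:
  force (F = ma): kg·m/s²  ✗
  angular frequency (ω = 2πf): 1/s  ✗
  gravitational acceleration (g = GM/r²): m/s²  ✗
  work (W = Fd): kg·m²/s²  ✓ matches

Only work has units kg·m²/s².

Answer: work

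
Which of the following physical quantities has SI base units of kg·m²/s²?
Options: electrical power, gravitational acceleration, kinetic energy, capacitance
Checking the SI base units of each option:
  electrical power (P = IV): kg·m²/s³  ✗
  gravitational acceleration (g = GM/r²): m/s²  ✗
  kinetic energy (E = ½mv²): kg·m²/s²  ✓ matches
  capacitance (C = Q/V): s⁴·A²/(kg·m²)  ✗

Only kinetic energy has units kg·m²/s².

Answer: kinetic energy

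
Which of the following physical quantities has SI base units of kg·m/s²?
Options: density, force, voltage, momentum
Checking the SI base units of each option:
  density (ρ = m/V): kg/m³  ✗
  force (F = ma): kg·m/s²  ✓ matches
  voltage (V = IR): kg·m²/(s³·A)  ✗
  momentum (p = mv): kg·m/s  ✗

Only force has units kg·m/s².

Answer: force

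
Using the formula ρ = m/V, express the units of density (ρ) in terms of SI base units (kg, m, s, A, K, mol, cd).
Units of each symbol in ρ = m/V:
  m (mass): kg
  V (volume): m³  → in the denominator, contributes 1/m³

Multiplying the contributions: [kg] · [1/m³]
Adding exponents of each base unit: kg: 1, m: -3
SI base units of density: kg/m³

Answer: kg/m³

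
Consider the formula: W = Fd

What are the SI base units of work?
Units of each symbol in W = Fd:
  F (force): kg·m/s²
  d (displacement): m

Multiplying the contributions: [kg·m/s²] · [m]
Adding exponents of each base unit: kg: 1, m: 2, s: -2
SI base units of work: kg·m²/s²

Answer: kg·m²/s²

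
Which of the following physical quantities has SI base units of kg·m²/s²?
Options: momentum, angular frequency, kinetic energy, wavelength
Checking the SI base units of each option:
  momentum (p = mv): kg·m/s  ✗
  angular frequency (ω = 2πf): 1/s  ✗
  kinetic energy (E = ½mv²): kg·m²/s²  ✓ matches
  wavelength (λ = v/f): m  ✗

Only kinetic energy has units kg·m²/s².

Answer: kinetic energy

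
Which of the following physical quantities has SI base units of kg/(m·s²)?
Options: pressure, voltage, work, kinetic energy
Checking the SI base units of each option:
  pressure (P = F/A): kg/(m·s²)  ✓ matches
  voltage (V = IR): kg·m²/(s³·A)  ✗
  work (W = Fd): kg·m²/s²  ✗
  kinetic energy (E = ½mv²): kg·m²/s²  ✗

Only pressure has units kg/(m·s²).

Answer: pressure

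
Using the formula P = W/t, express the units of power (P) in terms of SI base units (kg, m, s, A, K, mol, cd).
Units of each symbol in P = W/t:
  W (work): kg·m²/s²
  t (time): s  → in the denominator, contributes 1/s

Multiplying the contributions: [kg·m²/s²] · [1/s]
Adding exponents of each base unit: kg: 1, m: 2, s: -3
SI base units of power: kg·m²/s³

Answer: kg·m²/s³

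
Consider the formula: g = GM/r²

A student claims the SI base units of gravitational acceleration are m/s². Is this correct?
Units of each symbol in g = GM/r²:
  G (gravitational constant): m³/(kg·s²)
  M (mass): kg
  r (distance): m  → to the power 2 in the denominator, contributes 1/m²

Multiplying the contributions: [m³/(kg·s²)] · [kg] · [1/m²]
Adding exponents of each base unit: m: 1, s: -2
SI base units of gravitational acceleration: m/s²

The claimed units m/s² match the derived units, so the claim is correct.

Answer: Yes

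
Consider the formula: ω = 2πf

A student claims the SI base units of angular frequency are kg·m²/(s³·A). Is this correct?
Units of each symbol in ω = 2πf:
  f (frequency): 1/s
  The factor 2π is dimensionless.

Multiplying the contributions: [1/s]
Adding exponents of each base unit: s: -1
SI base units of angular frequency: 1/s

The claimed units kg·m²/(s³·A) (exponents kg: 1, m: 2, s: -3, A: -1) do not match the derived units 1/s (exponents s: -1), so the claim is incorrect.

Answer: No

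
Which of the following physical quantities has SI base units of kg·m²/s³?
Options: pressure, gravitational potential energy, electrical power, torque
Checking the SI base units of each option:
  pressure (P = F/A): kg/(m·s²)  ✗
  gravitational potential energy (U = -GMm/r): kg·m²/s²  ✗
  electrical power (P = IV): kg·m²/s³  ✓ matches
  torque (τ = Fr): kg·m²/s²  ✗

Only electrical power has units kg·m²/s³.

Answer: electrical power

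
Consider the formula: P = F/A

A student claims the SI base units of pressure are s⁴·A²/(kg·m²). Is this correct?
Units of each symbol in P = F/A:
  F (force): kg·m/s²
  A (area): m²  → in the denominator, contributes 1/m²

Multiplying the contributions: [kg·m/s²] · [1/m²]
Adding exponents of each base unit: kg: 1, m: -1, s: -2
SI base units of pressure: kg/(m·s²)

The claimed units s⁴·A²/(kg·m²) (exponents kg: -1, m: -2, s: 4, A: 2) do not match the derived units kg/(m·s²) (exponents kg: 1, m: -1, s: -2), so the claim is incorrect.

Answer: No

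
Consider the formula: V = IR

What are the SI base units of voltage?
Units of each symbol in V = IR:
  I (current): A
  R (resistance, in ohms): kg·m²/(s³·A²)

Multiplying the contributions: [A] · [kg·m²/(s³·A²)]
Adding exponents of each base unit: kg: 1, m: 2, s: -3, A: -1
SI base units of voltage: kg·m²/(s³·A)

Answer: kg·m²/(s³·A)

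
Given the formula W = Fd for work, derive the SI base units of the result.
Units of each symbol in W = Fd:
  F (force): kg·m/s²
  d (displacement): m

Multiplying the contributions: [kg·m/s²] · [m]
Adding exponents of each base unit: kg: 1, m: 2, s: -2
SI base units of work: kg·m²/s²

Answer: kg·m²/s²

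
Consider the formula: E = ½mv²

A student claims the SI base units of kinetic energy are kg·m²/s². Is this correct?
Units of each symbol in E = ½mv²:
  m (mass): kg
  v (speed): m/s  → to the power 2, contributes m²/s²
  The factor ½ is dimensionless.

Multiplying the contributions: [kg] · [m²/s²]
Adding exponents of each base unit: kg: 1, m: 2, s: -2
SI base units of kinetic energy: kg·m²/s²

The claimed units kg·m²/s² match the derived units, so the claim is correct.

Answer: Yes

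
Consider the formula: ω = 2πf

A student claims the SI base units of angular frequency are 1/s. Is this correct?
Units of each symbol in ω = 2πf:
  f (frequency): 1/s
  The factor 2π is dimensionless.

Multiplying the contributions: [1/s]
Adding exponents of each base unit: s: -1
SI base units of angular frequency: 1/s

The claimed units 1/s match the derived units, so the claim is correct.

Answer: Yes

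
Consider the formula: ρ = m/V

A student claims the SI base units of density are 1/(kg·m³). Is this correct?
Units of each symbol in ρ = m/V:
  m (mass): kg
  V (volume): m³  → in the denominator, contributes 1/m³

Multiplying the contributions: [kg] · [1/m³]
Adding exponents of each base unit: kg: 1, m: -3
SI base units of density: kg/m³

The claimed units 1/(kg·m³) (exponents kg: -1, m: -3) do not match the derived units kg/m³ (exponents kg: 1, m: -3), so the claim is incorrect.

Answer: No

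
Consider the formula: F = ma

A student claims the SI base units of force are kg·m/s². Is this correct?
Units of each symbol in F = ma:
  m (mass): kg
  a (acceleration): m/s²

Multiplying the contributions: [kg] · [m/s²]
Adding exponents of each base unit: kg: 1, m: 1, s: -2
SI base units of force: kg·m/s²

The claimed units kg·m/s² match the derived units, so the claim is correct.

Answer: Yes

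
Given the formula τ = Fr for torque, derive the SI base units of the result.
Units of each symbol in τ = Fr:
  F (force): kg·m/s²
  r (lever arm): m

Multiplying the contributions: [kg·m/s²] · [m]
Adding exponents of each base unit: kg: 1, m: 2, s: -2
SI base units of torque: kg·m²/s²

Answer: kg·m²/s²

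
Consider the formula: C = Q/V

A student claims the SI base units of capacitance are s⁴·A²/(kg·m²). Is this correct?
Units of each symbol in C = Q/V:
  Q (charge, in coulombs): s·A
  V (voltage, in volts): kg·m²/(s³·A)  → in the denominator, contributes s³·A/(kg·m²)

Multiplying the contributions: [s·A] · [s³·A/(kg·m²)]
Adding exponents of each base unit: kg: -1, m: -2, s: 4, A: 2
SI base units of capacitance: s⁴·A²/(kg·m²)

The claimed units s⁴·A²/(kg·m²) match the derived units, so the claim is correct.

Answer: Yes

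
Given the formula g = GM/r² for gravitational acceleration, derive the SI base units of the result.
Units of each symbol in g = GM/r²:
  G (gravitational constant): m³/(kg·s²)
  M (mass): kg
  r (distance): m  → to the power 2 in the denominator, contributes 1/m²

Multiplying the contributions: [m³/(kg·s²)] · [kg] · [1/m²]
Adding exponents of each base unit: m: 1, s: -2
SI base units of gravitational acceleration: m/s²

Answer: m/s²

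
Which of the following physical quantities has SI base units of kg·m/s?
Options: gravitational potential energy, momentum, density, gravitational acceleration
Checking the SI base units of each option:
  gravitational potential energy (U = -GMm/r): kg·m²/s²  ✗
  momentum (p = mv): kg·m/s  ✓ matches
  density (ρ = m/V): kg/m³  ✗
  gravitational acceleration (g = GM/r²): m/s²  ✗

Only momentum has units kg·m/s.

Answer: momentum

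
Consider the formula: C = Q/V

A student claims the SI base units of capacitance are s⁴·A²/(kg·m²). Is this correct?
Units of each symbol in C = Q/V:
  Q (charge, in coulombs): s·A
  V (voltage, in volts): kg·m²/(s³·A)  → in the denominator, contributes s³·A/(kg·m²)

Multiplying the contributions: [s·A] · [s³·A/(kg·m²)]
Adding exponents of each base unit: kg: -1, m: -2, s: 4, A: 2
SI base units of capacitance: s⁴·A²/(kg·m²)

The claimed units s⁴·A²/(kg·m²) match the derived units, so the claim is correct.

Answer: Yes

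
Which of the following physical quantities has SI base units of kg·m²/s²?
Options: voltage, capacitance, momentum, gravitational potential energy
Checking the SI base units of each option:
  voltage (V = IR): kg·m²/(s³·A)  ✗
  capacitance (C = Q/V): s⁴·A²/(kg·m²)  ✗
  momentum (p = mv): kg·m/s  ✗
  gravitational potential energy (U = -GMm/r): kg·m²/s²  ✓ matches

Only gravitational potential energy has units kg·m²/s².

Answer: gravitational potential energy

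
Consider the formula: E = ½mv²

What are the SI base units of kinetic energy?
Units of each symbol in E = ½mv²:
  m (mass): kg
  v (speed): m/s  → to the power 2, contributes m²/s²
  The factor ½ is dimensionless.

Multiplying the contributions: [kg] · [m²/s²]
Adding exponents of each base unit: kg: 1, m: 2, s: -2
SI base units of kinetic energy: kg·m²/s²

Answer: kg·m²/s²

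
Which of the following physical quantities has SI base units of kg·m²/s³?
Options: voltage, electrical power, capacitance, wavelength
Checking the SI base units of each option:
  voltage (V = IR): kg·m²/(s³·A)  ✗
  electrical power (P = IV): kg·m²/s³  ✓ matches
  capacitance (C = Q/V): s⁴·A²/(kg·m²)  ✗
  wavelength (λ = v/f): m  ✗

Only electrical power has units kg·m²/s³.

Answer: electrical power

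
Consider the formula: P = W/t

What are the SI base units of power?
Units of each symbol in P = W/t:
  W (work): kg·m²/s²
  t (time): s  → in the denominator, contributes 1/s

Multiplying the contributions: [kg·m²/s²] · [1/s]
Adding exponents of each base unit: kg: 1, m: 2, s: -3
SI base units of power: kg·m²/s³

Answer: kg·m²/s³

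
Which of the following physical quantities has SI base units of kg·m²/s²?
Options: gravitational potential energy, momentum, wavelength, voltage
Checking the SI base units of each option:
  gravitational potential energy (U = -GMm/r): kg·m²/s²  ✓ matches
  momentum (p = mv): kg·m/s  ✗
  wavelength (λ = v/f): m  ✗
  voltage (V = IR): kg·m²/(s³·A)  ✗

Only gravitational potential energy has units kg·m²/s².

Answer: gravitational potential energy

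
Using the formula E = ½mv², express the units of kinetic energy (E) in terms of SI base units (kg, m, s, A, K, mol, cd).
Units of each symbol in E = ½mv²:
  m (mass): kg
  v (speed): m/s  → to the power 2, contributes m²/s²
  The factor ½ is dimensionless.

Multiplying the contributions: [kg] · [m²/s²]
Adding exponents of each base unit: kg: 1, m: 2, s: -2
SI base units of kinetic energy: kg·m²/s²

Answer: kg·m²/s²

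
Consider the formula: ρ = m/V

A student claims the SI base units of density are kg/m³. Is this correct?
Units of each symbol in ρ = m/V:
  m (mass): kg
  V (volume): m³  → in the denominator, contributes 1/m³

Multiplying the contributions: [kg] · [1/m³]
Adding exponents of each base unit: kg: 1, m: -3
SI base units of density: kg/m³

The claimed units kg/m³ match the derived units, so the claim is correct.

Answer: Yes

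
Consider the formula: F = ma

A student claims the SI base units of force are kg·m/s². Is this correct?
Units of each symbol in F = ma:
  m (mass): kg
  a (acceleration): m/s²

Multiplying the contributions: [kg] · [m/s²]
Adding exponents of each base unit: kg: 1, m: 1, s: -2
SI base units of force: kg·m/s²

The claimed units kg·m/s² match the derived units, so the claim is correct.

Answer: Yes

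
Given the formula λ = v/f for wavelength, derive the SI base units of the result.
Units of each symbol in λ = v/f:
  v (wave speed): m/s
  f (frequency): 1/s  → in the denominator, contributes s

Multiplying the contributions: [m/s] · [s]
Adding exponents of each base unit: m: 1
SI base units of wavelength: m

Answer: m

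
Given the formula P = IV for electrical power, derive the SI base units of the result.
Units of each symbol in P = IV:
  I (current): A
  V (voltage, in volts): kg·m²/(s³·A)

Multiplying the contributions: [A] · [kg·m²/(s³·A)]
Adding exponents of each base unit: kg: 1, m: 2, s: -3
SI base units of electrical power: kg·m²/s³

Answer: kg·m²/s³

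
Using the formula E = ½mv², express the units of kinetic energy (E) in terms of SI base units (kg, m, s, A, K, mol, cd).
Units of each symbol in E = ½mv²:
  m (mass): kg
  v (speed): m/s  → to the power 2, contributes m²/s²
  The factor ½ is dimensionless.

Multiplying the contributions: [kg] · [m²/s²]
Adding exponents of each base unit: kg: 1, m: 2, s: -2
SI base units of kinetic energy: kg·m²/s²

Answer: kg·m²/s²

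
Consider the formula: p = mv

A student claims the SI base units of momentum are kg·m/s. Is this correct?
Units of each symbol in p = mv:
  m (mass): kg
  v (velocity): m/s

Multiplying the contributions: [kg] · [m/s]
Adding exponents of each base unit: kg: 1, m: 1, s: -1
SI base units of momentum: kg·m/s

The claimed units kg·m/s match the derived units, so the claim is correct.

Answer: Yes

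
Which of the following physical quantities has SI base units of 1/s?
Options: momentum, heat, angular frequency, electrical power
Checking the SI base units of each option:
  momentum (p = mv): kg·m/s  ✗
  heat (Q = mcΔT): kg·m²/s²  ✗
  angular frequency (ω = 2πf): 1/s  ✓ matches
  electrical power (P = IV): kg·m²/s³  ✗

Only angular frequency has units 1/s.

Answer: angular frequency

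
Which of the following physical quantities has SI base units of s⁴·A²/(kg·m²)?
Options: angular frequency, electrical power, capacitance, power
Checking the SI base units of each option:
  angular frequency (ω = 2πf): 1/s  ✗
  electrical power (P = IV): kg·m²/s³  ✗
  capacitance (C = Q/V): s⁴·A²/(kg·m²)  ✓ matches
  power (P = W/t): kg·m²/s³  ✗

Only capacitance has units s⁴·A²/(kg·m²).

Answer: capacitance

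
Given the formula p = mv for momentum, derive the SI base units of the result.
Units of each symbol in p = mv:
  m (mass): kg
  v (velocity): m/s

Multiplying the contributions: [kg] · [m/s]
Adding exponents of each base unit: kg: 1, m: 1, s: -1
SI base units of momentum: kg·m/s

Answer: kg·m/s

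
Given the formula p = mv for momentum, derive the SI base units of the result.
Units of each symbol in p = mv:
  m (mass): kg
  v (velocity): m/s

Multiplying the contributions: [kg] · [m/s]
Adding exponents of each base unit: kg: 1, m: 1, s: -1
SI base units of momentum: kg·m/s

Answer: kg·m/s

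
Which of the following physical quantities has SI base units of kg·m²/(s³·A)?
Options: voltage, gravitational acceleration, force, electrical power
Checking the SI base units of each option:
  voltage (V = IR): kg·m²/(s³·A)  ✓ matches
  gravitational acceleration (g = GM/r²): m/s²  ✗
  force (F = ma): kg·m/s²  ✗
  electrical power (P = IV): kg·m²/s³  ✗

Only voltage has units kg·m²/(s³·A).

Answer: voltage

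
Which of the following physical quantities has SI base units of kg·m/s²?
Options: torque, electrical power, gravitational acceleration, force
Checking the SI base units of each option:
  torque (τ = Fr): kg·m²/s²  ✗
  electrical power (P = IV): kg·m²/s³  ✗
  gravitational acceleration (g = GM/r²): m/s²  ✗
  force (F = ma): kg·m/s²  ✓ matches

Only force has units kg·m/s².

Answer: force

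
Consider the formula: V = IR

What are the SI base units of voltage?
Units of each symbol in V = IR:
  I (current): A
  R (resistance, in ohms): kg·m²/(s³·A²)

Multiplying the contributions: [A] · [kg·m²/(s³·A²)]
Adding exponents of each base unit: kg: 1, m: 2, s: -3, A: -1
SI base units of voltage: kg·m²/(s³·A)

Answer: kg·m²/(s³·A)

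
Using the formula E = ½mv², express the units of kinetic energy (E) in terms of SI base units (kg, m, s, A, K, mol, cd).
Units of each symbol in E = ½mv²:
  m (mass): kg
  v (speed): m/s  → to the power 2, contributes m²/s²
  The factor ½ is dimensionless.

Multiplying the contributions: [kg] · [m²/s²]
Adding exponents of each base unit: kg: 1, m: 2, s: -2
SI base units of kinetic energy: kg·m²/s²

Answer: kg·m²/s²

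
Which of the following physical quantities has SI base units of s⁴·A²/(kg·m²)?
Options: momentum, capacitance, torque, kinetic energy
Checking the SI base units of each option:
  momentum (p = mv): kg·m/s  ✗
  capacitance (C = Q/V): s⁴·A²/(kg·m²)  ✓ matches
  torque (τ = Fr): kg·m²/s²  ✗
  kinetic energy (E = ½mv²): kg·m²/s²  ✗

Only capacitance has units s⁴·A²/(kg·m²).

Answer: capacitance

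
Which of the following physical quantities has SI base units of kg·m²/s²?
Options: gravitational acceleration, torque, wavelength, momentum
Checking the SI base units of each option:
  gravitational acceleration (g = GM/r²): m/s²  ✗
  torque (τ = Fr): kg·m²/s²  ✓ matches
  wavelength (λ = v/f): m  ✗
  momentum (p = mv): kg·m/s  ✗

Only torque has units kg·m²/s².

Answer: torque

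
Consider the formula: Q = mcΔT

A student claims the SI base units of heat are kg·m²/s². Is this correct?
Units of each symbol in Q = mcΔT:
  m (mass): kg
  c (specific heat capacity, in J/(kg·K)): m²/(s²·K)
  ΔT (temperature change): K

Multiplying the contributions: [kg] · [m²/(s²·K)] · [K]
Adding exponents of each base unit: kg: 1, m: 2, s: -2
SI base units of heat: kg·m²/s²

The claimed units kg·m²/s² match the derived units, so the claim is correct.

Answer: Yes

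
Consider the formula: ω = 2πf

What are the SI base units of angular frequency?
Units of each symbol in ω = 2πf:
  f (frequency): 1/s
  The factor 2π is dimensionless.

Multiplying the contributions: [1/s]
Adding exponents of each base unit: s: -1
SI base units of angular frequency: 1/s

Answer: 1/s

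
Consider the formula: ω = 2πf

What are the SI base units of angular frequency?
Units of each symbol in ω = 2πf:
  f (frequency): 1/s
  The factor 2π is dimensionless.

Multiplying the contributions: [1/s]
Adding exponents of each base unit: s: -1
SI base units of angular frequency: 1/s

Answer: 1/s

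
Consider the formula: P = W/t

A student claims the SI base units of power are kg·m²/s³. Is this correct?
Units of each symbol in P = W/t:
  W (work): kg·m²/s²
  t (time): s  → in the denominator, contributes 1/s

Multiplying the contributions: [kg·m²/s²] · [1/s]
Adding exponents of each base unit: kg: 1, m: 2, s: -3
SI base units of power: kg·m²/s³

The claimed units kg·m²/s³ match the derived units, so the claim is correct.

Answer: Yes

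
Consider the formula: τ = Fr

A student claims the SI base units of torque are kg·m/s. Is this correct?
Units of each symbol in τ = Fr:
  F (force): kg·m/s²
  r (lever arm): m

Multiplying the contributions: [kg·m/s²] · [m]
Adding exponents of each base unit: kg: 1, m: 2, s: -2
SI base units of torque: kg·m²/s²

The claimed units kg·m/s (exponents kg: 1, m: 1, s: -1) do not match the derived units kg·m²/s² (exponents kg: 1, m: 2, s: -2), so the claim is incorrect.

Answer: No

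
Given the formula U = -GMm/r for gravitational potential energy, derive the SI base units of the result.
Units of each symbol in U = -GMm/r:
  G (gravitational constant): m³/(kg·s²)
  M (mass): kg
  m (mass): kg
  r (distance): m  → in the denominator, contributes 1/m
  The minus sign does not affect the units.

Multiplying the contributions: [m³/(kg·s²)] · [kg] · [kg] · [1/m]
Adding exponents of each base unit: kg: 1, m: 2, s: -2
SI base units of gravitational potential energy: kg·m²/s²

Answer: kg·m²/s²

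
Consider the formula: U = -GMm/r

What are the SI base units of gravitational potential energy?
Units of each symbol in U = -GMm/r:
  G (gravitational constant): m³/(kg·s²)
  M (mass): kg
  m (mass): kg
  r (distance): m  → in the denominator, contributes 1/m
  The minus sign does not affect the units.

Multiplying the contributions: [m³/(kg·s²)] · [kg] · [kg] · [1/m]
Adding exponents of each base unit: kg: 1, m: 2, s: -2
SI base units of gravitational potential energy: kg·m²/s²

Answer: kg·m²/s²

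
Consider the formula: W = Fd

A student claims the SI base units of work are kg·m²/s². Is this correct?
Units of each symbol in W = Fd:
  F (force): kg·m/s²
  d (displacement): m

Multiplying the contributions: [kg·m/s²] · [m]
Adding exponents of each base unit: kg: 1, m: 2, s: -2
SI base units of work: kg·m²/s²

The claimed units kg·m²/s² match the derived units, so the claim is correct.

Answer: Yes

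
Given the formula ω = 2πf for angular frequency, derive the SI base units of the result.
Units of each symbol in ω = 2πf:
  f (frequency): 1/s
  The factor 2π is dimensionless.

Multiplying the contributions: [1/s]
Adding exponents of each base unit: s: -1
SI base units of angular frequency: 1/s

Answer: 1/s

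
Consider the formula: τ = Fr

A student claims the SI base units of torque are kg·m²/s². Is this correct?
Units of each symbol in τ = Fr:
  F (force): kg·m/s²
  r (lever arm): m

Multiplying the contributions: [kg·m/s²] · [m]
Adding exponents of each base unit: kg: 1, m: 2, s: -2
SI base units of torque: kg·m²/s²

The claimed units kg·m²/s² match the derived units, so the claim is correct.

Answer: Yes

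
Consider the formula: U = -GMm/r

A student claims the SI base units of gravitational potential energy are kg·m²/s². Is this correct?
Units of each symbol in U = -GMm/r:
  G (gravitational constant): m³/(kg·s²)
  M (mass): kg
  m (mass): kg
  r (distance): m  → in the denominator, contributes 1/m
  The minus sign does not affect the units.

Multiplying the contributions: [m³/(kg·s²)] · [kg] · [kg] · [1/m]
Adding exponents of each base unit: kg: 1, m: 2, s: -2
SI base units of gravitational potential energy: kg·m²/s²

The claimed units kg·m²/s² match the derived units, so the claim is correct.

Answer: Yes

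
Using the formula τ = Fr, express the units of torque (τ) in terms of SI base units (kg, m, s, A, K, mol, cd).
Units of each symbol in τ = Fr:
  F (force): kg·m/s²
  r (lever arm): m

Multiplying the contributions: [kg·m/s²] · [m]
Adding exponents of each base unit: kg: 1, m: 2, s: -2
SI base units of torque: kg·m²/s²

Answer: kg·m²/s²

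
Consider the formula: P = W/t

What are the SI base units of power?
Units of each symbol in P = W/t:
  W (work): kg·m²/s²
  t (time): s  → in the denominator, contributes 1/s

Multiplying the contributions: [kg·m²/s²] · [1/s]
Adding exponents of each base unit: kg: 1, m: 2, s: -3
SI base units of power: kg·m²/s³

Answer: kg·m²/s³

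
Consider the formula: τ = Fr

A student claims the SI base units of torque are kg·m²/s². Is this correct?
Units of each symbol in τ = Fr:
  F (force): kg·m/s²
  r (lever arm): m

Multiplying the contributions: [kg·m/s²] · [m]
Adding exponents of each base unit: kg: 1, m: 2, s: -2
SI base units of torque: kg·m²/s²

The claimed units kg·m²/s² match the derived units, so the claim is correct.

Answer: Yes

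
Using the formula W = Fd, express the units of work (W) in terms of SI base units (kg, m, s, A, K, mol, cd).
Units of each symbol in W = Fd:
  F (force): kg·m/s²
  d (displacement): m

Multiplying the contributions: [kg·m/s²] · [m]
Adding exponents of each base unit: kg: 1, m: 2, s: -2
SI base units of work: kg·m²/s²

Answer: kg·m²/s²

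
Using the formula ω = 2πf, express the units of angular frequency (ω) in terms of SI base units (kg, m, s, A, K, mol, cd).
Units of each symbol in ω = 2πf:
  f (frequency): 1/s
  The factor 2π is dimensionless.

Multiplying the contributions: [1/s]
Adding exponents of each base unit: s: -1
SI base units of angular frequency: 1/s

Answer: 1/s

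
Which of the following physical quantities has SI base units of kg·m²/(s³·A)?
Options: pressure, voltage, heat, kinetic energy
Checking the SI base units of each option:
  pressure (P = F/A): kg/(m·s²)  ✗
  voltage (V = IR): kg·m²/(s³·A)  ✓ matches
  heat (Q = mcΔT): kg·m²/s²  ✗
  kinetic energy (E = ½mv²): kg·m²/s²  ✗

Only voltage has units kg·m²/(s³·A).

Answer: voltage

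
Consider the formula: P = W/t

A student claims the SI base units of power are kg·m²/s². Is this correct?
Units of each symbol in P = W/t:
  W (work): kg·m²/s²
  t (time): s  → in the denominator, contributes 1/s

Multiplying the contributions: [kg·m²/s²] · [1/s]
Adding exponents of each base unit: kg: 1, m: 2, s: -3
SI base units of power: kg·m²/s³

The claimed units kg·m²/s² (exponents kg: 1, m: 2, s: -2) do not match the derived units kg·m²/s³ (exponents kg: 1, m: 2, s: -3), so the claim is incorrect.

Answer: No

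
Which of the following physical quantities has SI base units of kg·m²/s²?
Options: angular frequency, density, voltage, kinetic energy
Checking the SI base units of each option:
  angular frequency (ω = 2πf): 1/s  ✗
  density (ρ = m/V): kg/m³  ✗
  voltage (V = IR): kg·m²/(s³·A)  ✗
  kinetic energy (E = ½mv²): kg·m²/s²  ✓ matches

Only kinetic energy has units kg·m²/s².

Answer: kinetic energy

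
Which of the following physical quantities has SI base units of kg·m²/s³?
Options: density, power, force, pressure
Checking the SI base units of each option:
  density (ρ = m/V): kg/m³  ✗
  power (P = W/t): kg·m²/s³  ✓ matches
  force (F = ma): kg·m/s²  ✗
  pressure (P = F/A): kg/(m·s²)  ✗

Only power has units kg·m²/s³.

Answer: power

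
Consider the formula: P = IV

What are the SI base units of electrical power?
Units of each symbol in P = IV:
  I (current): A
  V (voltage, in volts): kg·m²/(s³·A)

Multiplying the contributions: [A] · [kg·m²/(s³·A)]
Adding exponents of each base unit: kg: 1, m: 2, s: -3
SI base units of electrical power: kg·m²/s³

Answer: kg·m²/s³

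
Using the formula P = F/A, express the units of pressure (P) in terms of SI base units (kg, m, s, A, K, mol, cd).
Units of each symbol in P = F/A:
  F (force): kg·m/s²
  A (area): m²  → in the denominator, contributes 1/m²

Multiplying the contributions: [kg·m/s²] · [1/m²]
Adding exponents of each base unit: kg: 1, m: -1, s: -2
SI base units of pressure: kg/(m·s²)

Answer: kg/(m·s²)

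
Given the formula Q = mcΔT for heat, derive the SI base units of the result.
Units of each symbol in Q = mcΔT:
  m (mass): kg
  c (specific heat capacity, in J/(kg·K)): m²/(s²·K)
  ΔT (temperature change): K

Multiplying the contributions: [kg] · [m²/(s²·K)] · [K]
Adding exponents of each base unit: kg: 1, m: 2, s: -2
SI base units of heat: kg·m²/s²

Answer: kg·m²/s²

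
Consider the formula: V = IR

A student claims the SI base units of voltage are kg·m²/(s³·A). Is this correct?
Units of each symbol in V = IR:
  I (current): A
  R (resistance, in ohms): kg·m²/(s³·A²)

Multiplying the contributions: [A] · [kg·m²/(s³·A²)]
Adding exponents of each base unit: kg: 1, m: 2, s: -3, A: -1
SI base units of voltage: kg·m²/(s³·A)

The claimed units kg·m²/(s³·A) match the derived units, so the claim is correct.

Answer: Yes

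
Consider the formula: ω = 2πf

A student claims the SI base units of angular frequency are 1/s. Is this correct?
Units of each symbol in ω = 2πf:
  f (frequency): 1/s
  The factor 2π is dimensionless.

Multiplying the contributions: [1/s]
Adding exponents of each base unit: s: -1
SI base units of angular frequency: 1/s

The claimed units 1/s match the derived units, so the claim is correct.

Answer: Yes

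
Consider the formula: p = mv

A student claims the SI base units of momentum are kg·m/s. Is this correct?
Units of each symbol in p = mv:
  m (mass): kg
  v (velocity): m/s

Multiplying the contributions: [kg] · [m/s]
Adding exponents of each base unit: kg: 1, m: 1, s: -1
SI base units of momentum: kg·m/s

The claimed units kg·m/s match the derived units, so the claim is correct.

Answer: Yes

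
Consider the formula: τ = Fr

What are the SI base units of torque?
Units of each symbol in τ = Fr:
  F (force): kg·m/s²
  r (lever arm): m

Multiplying the contributions: [kg·m/s²] · [m]
Adding exponents of each base unit: kg: 1, m: 2, s: -2
SI base units of torque: kg·m²/s²

Answer: kg·m²/s²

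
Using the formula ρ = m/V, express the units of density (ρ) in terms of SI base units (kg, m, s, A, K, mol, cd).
Units of each symbol in ρ = m/V:
  m (mass): kg
  V (volume): m³  → in the denominator, contributes 1/m³

Multiplying the contributions: [kg] · [1/m³]
Adding exponents of each base unit: kg: 1, m: -3
SI base units of density: kg/m³

Answer: kg/m³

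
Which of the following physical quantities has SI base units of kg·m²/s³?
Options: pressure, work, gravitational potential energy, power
Checking the SI base units of each option:
  pressure (P = F/A): kg/(m·s²)  ✗
  work (W = Fd): kg·m²/s²  ✗
  gravitational potential energy (U = -GMm/r): kg·m²/s²  ✗
  power (P = W/t): kg·m²/s³  ✓ matches

Only power has units kg·m²/s³.

Answer: power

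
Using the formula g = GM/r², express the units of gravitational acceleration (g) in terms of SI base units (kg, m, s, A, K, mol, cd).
Units of each symbol in g = GM/r²:
  G (gravitational constant): m³/(kg·s²)
  M (mass): kg
  r (distance): m  → to the power 2 in the denominator, contributes 1/m²

Multiplying the contributions: [m³/(kg·s²)] · [kg] · [1/m²]
Adding exponents of each base unit: m: 1, s: -2
SI base units of gravitational acceleration: m/s²

Answer: m/s²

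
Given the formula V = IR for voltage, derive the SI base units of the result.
Units of each symbol in V = IR:
  I (current): A
  R (resistance, in ohms): kg·m²/(s³·A²)

Multiplying the contributions: [A] · [kg·m²/(s³·A²)]
Adding exponents of each base unit: kg: 1, m: 2, s: -3, A: -1
SI base units of voltage: kg·m²/(s³·A)

Answer: kg·m²/(s³·A)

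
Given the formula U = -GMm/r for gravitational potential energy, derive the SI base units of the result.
Units of each symbol in U = -GMm/r:
  G (gravitational constant): m³/(kg·s²)
  M (mass): kg
  m (mass): kg
  r (distance): m  → in the denominator, contributes 1/m
  The minus sign does not affect the units.

Multiplying the contributions: [m³/(kg·s²)] · [kg] · [kg] · [1/m]
Adding exponents of each base unit: kg: 1, m: 2, s: -2
SI base units of gravitational potential energy: kg·m²/s²

Answer: kg·m²/s²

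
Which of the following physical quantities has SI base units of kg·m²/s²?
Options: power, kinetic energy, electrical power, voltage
Checking the SI base units of each option:
  power (P = W/t): kg·m²/s³  ✗
  kinetic energy (E = ½mv²): kg·m²/s²  ✓ matches
  electrical power (P = IV): kg·m²/s³  ✗
  voltage (V = IR): kg·m²/(s³·A)  ✗

Only kinetic energy has units kg·m²/s².

Answer: kinetic energy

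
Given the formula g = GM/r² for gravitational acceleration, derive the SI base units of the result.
Units of each symbol in g = GM/r²:
  G (gravitational constant): m³/(kg·s²)
  M (mass): kg
  r (distance): m  → to the power 2 in the denominator, contributes 1/m²

Multiplying the contributions: [m³/(kg·s²)] · [kg] · [1/m²]
Adding exponents of each base unit: m: 1, s: -2
SI base units of gravitational acceleration: m/s²

Answer: m/s²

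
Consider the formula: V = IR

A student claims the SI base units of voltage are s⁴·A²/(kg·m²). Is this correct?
Units of each symbol in V = IR:
  I (current): A
  R (resistance, in ohms): kg·m²/(s³·A²)

Multiplying the contributions: [A] · [kg·m²/(s³·A²)]
Adding exponents of each base unit: kg: 1, m: 2, s: -3, A: -1
SI base units of voltage: kg·m²/(s³·A)

The claimed units s⁴·A²/(kg·m²) (exponents kg: -1, m: -2, s: 4, A: 2) do not match the derived units kg·m²/(s³·A) (exponents kg: 1, m: 2, s: -3, A: -1), so the claim is incorrect.

Answer: No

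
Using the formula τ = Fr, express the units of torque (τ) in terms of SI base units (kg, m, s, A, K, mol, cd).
Units of each symbol in τ = Fr:
  F (force): kg·m/s²
  r (lever arm): m

Multiplying the contributions: [kg·m/s²] · [m]
Adding exponents of each base unit: kg: 1, m: 2, s: -2
SI base units of torque: kg·m²/s²

Answer: kg·m²/s²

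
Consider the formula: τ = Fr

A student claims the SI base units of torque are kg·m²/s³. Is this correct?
Units of each symbol in τ = Fr:
  F (force): kg·m/s²
  r (lever arm): m

Multiplying the contributions: [kg·m/s²] · [m]
Adding exponents of each base unit: kg: 1, m: 2, s: -2
SI base units of torque: kg·m²/s²

The claimed units kg·m²/s³ (exponents kg: 1, m: 2, s: -3) do not match the derived units kg·m²/s² (exponents kg: 1, m: 2, s: -2), so the claim is incorrect.

Answer: No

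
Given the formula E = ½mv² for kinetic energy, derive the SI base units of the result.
Units of each symbol in E = ½mv²:
  m (mass): kg
  v (speed): m/s  → to the power 2, contributes m²/s²
  The factor ½ is dimensionless.

Multiplying the contributions: [kg] · [m²/s²]
Adding exponents of each base unit: kg: 1, m: 2, s: -2
SI base units of kinetic energy: kg·m²/s²

Answer: kg·m²/s²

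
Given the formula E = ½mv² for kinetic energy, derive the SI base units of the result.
Units of each symbol in E = ½mv²:
  m (mass): kg
  v (speed): m/s  → to the power 2, contributes m²/s²
  The factor ½ is dimensionless.

Multiplying the contributions: [kg] · [m²/s²]
Adding exponents of each base unit: kg: 1, m: 2, s: -2
SI base units of kinetic energy: kg·m²/s²

Answer: kg·m²/s²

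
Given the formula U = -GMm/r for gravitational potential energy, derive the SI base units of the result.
Units of each symbol in U = -GMm/r:
  G (gravitational constant): m³/(kg·s²)
  M (mass): kg
  m (mass): kg
  r (distance): m  → in the denominator, contributes 1/m
  The minus sign does not affect the units.

Multiplying the contributions: [m³/(kg·s²)] · [kg] · [kg] · [1/m]
Adding exponents of each base unit: kg: 1, m: 2, s: -2
SI base units of gravitational potential energy: kg·m²/s²

Answer: kg·m²/s²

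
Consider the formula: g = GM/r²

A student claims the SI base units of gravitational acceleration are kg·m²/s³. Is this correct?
Units of each symbol in g = GM/r²:
  G (gravitational constant): m³/(kg·s²)
  M (mass): kg
  r (distance): m  → to the power 2 in the denominator, contributes 1/m²

Multiplying the contributions: [m³/(kg·s²)] · [kg] · [1/m²]
Adding exponents of each base unit: m: 1, s: -2
SI base units of gravitational acceleration: m/s²

The claimed units kg·m²/s³ (exponents kg: 1, m: 2, s: -3) do not match the derived units m/s² (exponents m: 1, s: -2), so the claim is incorrect.

Answer: No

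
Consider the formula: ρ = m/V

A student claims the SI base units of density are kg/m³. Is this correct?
Units of each symbol in ρ = m/V:
  m (mass): kg
  V (volume): m³  → in the denominator, contributes 1/m³

Multiplying the contributions: [kg] · [1/m³]
Adding exponents of each base unit: kg: 1, m: -3
SI base units of density: kg/m³

The claimed units kg/m³ match the derived units, so the claim is correct.

Answer: Yes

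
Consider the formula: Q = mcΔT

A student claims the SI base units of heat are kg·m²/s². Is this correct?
Units of each symbol in Q = mcΔT:
  m (mass): kg
  c (specific heat capacity, in J/(kg·K)): m²/(s²·K)
  ΔT (temperature change): K

Multiplying the contributions: [kg] · [m²/(s²·K)] · [K]
Adding exponents of each base unit: kg: 1, m: 2, s: -2
SI base units of heat: kg·m²/s²

The claimed units kg·m²/s² match the derived units, so the claim is correct.

Answer: Yes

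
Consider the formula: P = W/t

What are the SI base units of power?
Units of each symbol in P = W/t:
  W (work): kg·m²/s²
  t (time): s  → in the denominator, contributes 1/s

Multiplying the contributions: [kg·m²/s²] · [1/s]
Adding exponents of each base unit: kg: 1, m: 2, s: -3
SI base units of power: kg·m²/s³

Answer: kg·m²/s³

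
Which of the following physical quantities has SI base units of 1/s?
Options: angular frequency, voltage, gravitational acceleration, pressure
Checking the SI base units of each option:
  angular frequency (ω = 2πf): 1/s  ✓ matches
  voltage (V = IR): kg·m²/(s³·A)  ✗
  gravitational acceleration (g = GM/r²): m/s²  ✗
  pressure (P = F/A): kg/(m·s²)  ✗

Only angular frequency has units 1/s.

Answer: angular frequency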